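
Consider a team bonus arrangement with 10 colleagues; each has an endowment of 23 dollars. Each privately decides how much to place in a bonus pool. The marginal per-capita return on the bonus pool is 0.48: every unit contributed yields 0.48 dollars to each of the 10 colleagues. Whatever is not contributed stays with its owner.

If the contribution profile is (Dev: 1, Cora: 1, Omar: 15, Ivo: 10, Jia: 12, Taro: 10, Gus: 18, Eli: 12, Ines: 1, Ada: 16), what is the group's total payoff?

594.80 dollars

Total contributed: 1 + 1 + 15 + 10 + 12 + 10 + 18 + 12 + 1 + 16 = 96; total kept: 10 × 23 − 96 = 134.
The bonus pool pays out 0.48 × 10 × 96 = 460.80 in aggregate.
Group total = 134 + 460.80 = 594.80.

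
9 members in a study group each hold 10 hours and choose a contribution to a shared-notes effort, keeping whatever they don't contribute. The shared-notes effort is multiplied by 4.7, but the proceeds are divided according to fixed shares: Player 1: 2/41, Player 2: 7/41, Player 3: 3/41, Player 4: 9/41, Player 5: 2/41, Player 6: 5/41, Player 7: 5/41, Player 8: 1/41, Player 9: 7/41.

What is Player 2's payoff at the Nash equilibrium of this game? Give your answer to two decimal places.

For player j, contributing a unit is worthwhile iff 4.7 × (j's share) ≥ 1, i.e. iff j's share is at least 0.2128.
The only share above 0.2128 is Player 4's 9/41, contributing 10; the remaining 8 contribute 0. Total contributed: 10.
Player 2 keeps 10 and receives 4.7 × 10 × 7/41 = 8.02 from the shared-notes effort, for a payoff of 18.02.

18.02 hours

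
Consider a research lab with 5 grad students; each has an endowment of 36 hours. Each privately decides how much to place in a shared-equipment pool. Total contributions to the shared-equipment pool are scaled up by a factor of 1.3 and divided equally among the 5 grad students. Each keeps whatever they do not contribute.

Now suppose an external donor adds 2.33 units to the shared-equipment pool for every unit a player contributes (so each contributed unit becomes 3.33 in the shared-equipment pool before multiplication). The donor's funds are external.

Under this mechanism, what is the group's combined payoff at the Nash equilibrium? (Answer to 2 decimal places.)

With the mechanism, a contributed unit returns 1.3 × 3.33 / 5 = 0.8658 per unit of net cost — still below 1 — so contributing 0 remains dominant for every player.
Everyone keeps their endowment and the group total is 5 × 36 = 180.

180.00 hours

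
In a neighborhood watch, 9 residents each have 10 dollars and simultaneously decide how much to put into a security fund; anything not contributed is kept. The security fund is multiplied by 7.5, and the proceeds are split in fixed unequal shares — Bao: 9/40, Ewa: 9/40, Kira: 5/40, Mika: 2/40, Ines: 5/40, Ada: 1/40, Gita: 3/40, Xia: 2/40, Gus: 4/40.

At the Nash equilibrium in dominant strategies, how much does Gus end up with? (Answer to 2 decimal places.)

25.00 dollars

Player j's private return per contributed unit is 7.5 × (j's share). Contributing is weakly dominant for j when that share is at least 1/7.5 = 0.1333, and contributing 0 is dominant otherwise.
Bao and Ewa clear that bar, contributing 10 each; the remaining 7 contribute 0. Total contributed: 20.
Gus keeps 10 and receives 7.5 × 20 × 4/40 = 15.00 from the security fund, for a payoff of 25.00.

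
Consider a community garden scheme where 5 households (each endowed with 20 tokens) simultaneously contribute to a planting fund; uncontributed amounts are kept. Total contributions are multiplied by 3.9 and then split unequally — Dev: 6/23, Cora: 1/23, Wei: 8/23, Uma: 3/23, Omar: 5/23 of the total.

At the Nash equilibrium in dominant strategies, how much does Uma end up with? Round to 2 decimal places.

Player j's private return per contributed unit is 3.9 × (j's share). Contributing is weakly dominant for j when that share is at least 1/3.9 = 0.2564, and contributing 0 is dominant otherwise.
Dev and Wei clear that bar, contributing 20 each; the remaining 3 contribute 0. Total contributed: 40.
Uma keeps 20 and receives 3.9 × 40 × 3/23 = 20.35 from the planting fund, for a payoff of 40.35.

40.35 tokens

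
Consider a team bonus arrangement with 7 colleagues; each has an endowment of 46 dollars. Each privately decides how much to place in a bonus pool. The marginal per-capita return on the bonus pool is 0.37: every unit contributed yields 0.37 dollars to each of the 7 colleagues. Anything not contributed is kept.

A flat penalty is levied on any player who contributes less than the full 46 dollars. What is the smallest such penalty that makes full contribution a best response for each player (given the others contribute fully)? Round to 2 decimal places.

Given the others contribute fully, the best deviation is to contribute 0 (any partial contribution still incurs the fine and gives up units whose private return 0.37 is below 1).
Deviating from 46 to 0 saves 46 dollars but forfeits the deviator's share of the drop in the bonus pool: 0.37 × 46 = 17.02.
So the deviation gain is 46 − 17.02 = 28.98, and the fine must be at least 28.98 dollars to wipe it out.

28.98 dollars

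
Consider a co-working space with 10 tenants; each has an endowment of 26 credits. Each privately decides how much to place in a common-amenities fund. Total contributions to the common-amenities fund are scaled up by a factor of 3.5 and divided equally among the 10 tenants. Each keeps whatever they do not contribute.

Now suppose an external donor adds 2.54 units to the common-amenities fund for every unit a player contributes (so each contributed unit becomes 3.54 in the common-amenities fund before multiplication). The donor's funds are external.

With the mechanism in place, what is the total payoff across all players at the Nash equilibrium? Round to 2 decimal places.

3221.40 credits

With the mechanism, a contributed unit returns 3.5 × 3.54 / 10 = 1.2390 per unit of net cost to the contributor — now above 1 — so contributing fully is weakly dominant for every player.
So the Nash equilibrium is full contribution by all 10; the group earns 3.5 × 3.54 × 260 = 3221.40.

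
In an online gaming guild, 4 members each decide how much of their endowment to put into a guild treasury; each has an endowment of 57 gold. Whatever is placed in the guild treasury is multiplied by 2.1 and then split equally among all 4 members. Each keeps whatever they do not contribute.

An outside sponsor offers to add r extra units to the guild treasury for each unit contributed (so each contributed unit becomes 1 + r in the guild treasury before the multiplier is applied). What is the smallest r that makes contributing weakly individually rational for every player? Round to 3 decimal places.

0.905

With matching at rate r, one contributed unit becomes (1 + r) in the guild treasury and returns 2.1 × (1 + r) / 4 to the contributor.
Setting this equal to 1: 1 + r = 4/2.1 = 1.9048.
So the minimum matching rate is r = 1.9048 − 1 = 0.905.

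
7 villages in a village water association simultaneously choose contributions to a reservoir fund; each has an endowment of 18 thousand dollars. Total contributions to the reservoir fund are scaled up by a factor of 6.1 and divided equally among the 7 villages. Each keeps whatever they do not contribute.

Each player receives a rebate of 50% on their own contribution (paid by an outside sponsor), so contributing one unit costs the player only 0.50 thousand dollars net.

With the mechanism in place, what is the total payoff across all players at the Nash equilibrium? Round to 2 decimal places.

The effective private return per unit is now (6.1/7) / 0.50 = 1.7429 > 1, so every player's dominant strategy flips to full contribution.
So the Nash equilibrium is full contribution by all 7; the group earns 7 × (18 × 0.50 + 6.1 × 18) = 831.60.

831.60 thousand dollars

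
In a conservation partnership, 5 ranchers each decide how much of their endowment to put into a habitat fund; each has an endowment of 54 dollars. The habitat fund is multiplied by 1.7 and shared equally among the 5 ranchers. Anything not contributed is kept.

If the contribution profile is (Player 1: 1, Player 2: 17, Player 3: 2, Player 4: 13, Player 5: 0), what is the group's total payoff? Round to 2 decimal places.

Total contributed: 1 + 17 + 2 + 13 + 0 = 33; total kept: 5 × 54 − 33 = 237.
The habitat fund pays out 1.7 × 33 = 56.10 in aggregate.
Group total = 237 + 56.10 = 293.10.

293.10 dollars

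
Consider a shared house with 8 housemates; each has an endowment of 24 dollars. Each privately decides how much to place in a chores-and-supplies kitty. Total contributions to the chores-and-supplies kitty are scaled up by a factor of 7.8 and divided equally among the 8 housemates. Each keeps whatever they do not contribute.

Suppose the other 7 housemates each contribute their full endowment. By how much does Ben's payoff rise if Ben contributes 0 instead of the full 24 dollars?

0.60 dollars

Switching from a contribution of 24 to 0 lets Ben keep an extra 24 dollars, but lowers the chores-and-supplies kitty by 24, which costs Ben their own share of that drop: 7.8/8 × 24 = 23.40.
Net gain = 24 − 23.40 = 0.60. The private return per contributed unit (0.9750) is below 1, so free-riding is indeed the best response regardless of what the others do.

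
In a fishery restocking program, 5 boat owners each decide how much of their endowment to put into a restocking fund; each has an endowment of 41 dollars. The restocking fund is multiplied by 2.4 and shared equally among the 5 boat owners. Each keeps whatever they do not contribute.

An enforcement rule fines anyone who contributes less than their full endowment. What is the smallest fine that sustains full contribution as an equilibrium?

21.32 dollars

Given the others contribute fully, the best deviation is to contribute 0 (any partial contribution still incurs the fine and gives up units whose private return 0.4800 is below 1).
Deviating from 41 to 0 saves 41 dollars but forfeits the deviator's share of the drop in the restocking fund: 2.4/5 × 41 = 19.68.
So the deviation gain is 41 − 19.68 = 21.32, and the fine must be at least 21.32 dollars to wipe it out.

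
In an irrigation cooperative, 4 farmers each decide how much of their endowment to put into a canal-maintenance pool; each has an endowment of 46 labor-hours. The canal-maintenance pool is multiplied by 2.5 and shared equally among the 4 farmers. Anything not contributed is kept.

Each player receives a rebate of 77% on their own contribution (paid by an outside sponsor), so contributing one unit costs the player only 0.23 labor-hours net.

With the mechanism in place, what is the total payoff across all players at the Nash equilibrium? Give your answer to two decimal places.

The effective private return per unit is now (2.5/4) / 0.23 = 2.7174 > 1, so every player's dominant strategy flips to full contribution.
So the Nash equilibrium is full contribution by all 4; the group earns 4 × (46 × 0.77 + 2.5 × 46) = 601.68.

601.68 labor-hours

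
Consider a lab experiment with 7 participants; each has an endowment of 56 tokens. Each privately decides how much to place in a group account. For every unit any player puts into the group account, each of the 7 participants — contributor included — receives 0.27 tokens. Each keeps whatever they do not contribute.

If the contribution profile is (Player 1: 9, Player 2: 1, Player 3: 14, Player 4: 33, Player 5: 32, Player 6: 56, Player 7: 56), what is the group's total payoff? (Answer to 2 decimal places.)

570.89 tokens

Total contributed: 9 + 1 + 14 + 33 + 32 + 56 + 56 = 201; total kept: 7 × 56 − 201 = 191.
The group account pays out 0.27 × 7 × 201 = 379.89 in aggregate.
Group total = 191 + 379.89 = 570.89.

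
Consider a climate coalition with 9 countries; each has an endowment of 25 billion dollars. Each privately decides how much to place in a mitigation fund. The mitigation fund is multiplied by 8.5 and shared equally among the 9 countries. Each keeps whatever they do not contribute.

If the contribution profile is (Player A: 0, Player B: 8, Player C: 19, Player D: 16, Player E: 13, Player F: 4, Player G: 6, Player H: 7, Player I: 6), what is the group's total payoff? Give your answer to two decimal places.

Total contributed: 0 + 8 + 19 + 16 + 13 + 4 + 6 + 7 + 6 = 79; total kept: 9 × 25 − 79 = 146.
The mitigation fund pays out 8.5 × 79 = 671.50 in aggregate.
Group total = 146 + 671.50 = 817.50.

817.50 billion dollars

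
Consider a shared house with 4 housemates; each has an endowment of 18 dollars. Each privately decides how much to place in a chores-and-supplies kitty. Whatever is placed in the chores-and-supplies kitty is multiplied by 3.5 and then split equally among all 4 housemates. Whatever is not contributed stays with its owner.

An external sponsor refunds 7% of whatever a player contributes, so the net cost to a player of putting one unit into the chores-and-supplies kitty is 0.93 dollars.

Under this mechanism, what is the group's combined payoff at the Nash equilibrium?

72.00 dollars

The effective private return is (3.5/4) / 0.93 = 0.9409, which is still under 1, so the mechanism doesn't change anyone's dominant strategy: zero contribution.
At the Nash equilibrium no one contributes; group total payoff = 4 × 18 = 72.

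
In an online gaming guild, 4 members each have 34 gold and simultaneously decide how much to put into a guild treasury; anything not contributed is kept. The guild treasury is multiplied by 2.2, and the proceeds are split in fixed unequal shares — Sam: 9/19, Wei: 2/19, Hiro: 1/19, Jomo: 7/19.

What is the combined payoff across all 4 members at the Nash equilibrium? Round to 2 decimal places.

176.80 gold

For player j, contributing a unit is worthwhile iff 2.2 × (j's share) ≥ 1, i.e. iff j's share is at least 0.4545.
Sam alone (share 9/19) is above the threshold, contributing 34; the remaining 3 contribute 0. Total contributed: 34.
The guild treasury pays out 2.2 × 34 = 74.80 in total (split across the unequal shares, but the aggregate is all that matters for the group sum).
The 3 free-riders keep 34 each, adding 102. Group total = 102 + 74.80 = 176.80.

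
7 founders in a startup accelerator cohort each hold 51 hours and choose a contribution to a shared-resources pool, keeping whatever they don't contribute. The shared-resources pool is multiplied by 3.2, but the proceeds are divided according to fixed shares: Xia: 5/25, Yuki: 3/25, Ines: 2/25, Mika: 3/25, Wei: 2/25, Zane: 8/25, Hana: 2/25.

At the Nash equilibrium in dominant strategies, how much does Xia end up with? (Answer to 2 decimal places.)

83.64 hours

For player j, contributing a unit is worthwhile iff 3.2 × (j's share) ≥ 1, i.e. iff j's share is at least 0.3125.
The only share above 0.3125 is Zane's 8/25, contributing 51; the remaining 6 contribute 0. Total contributed: 51.
Xia keeps 51 and receives 3.2 × 51 × 5/25 = 32.64 from the shared-resources pool, for a payoff of 83.64.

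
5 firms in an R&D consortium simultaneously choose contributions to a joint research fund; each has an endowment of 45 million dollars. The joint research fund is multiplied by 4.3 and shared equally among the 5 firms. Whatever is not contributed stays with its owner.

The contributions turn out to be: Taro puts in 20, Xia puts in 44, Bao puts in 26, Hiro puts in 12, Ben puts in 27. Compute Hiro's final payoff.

Total contributed: 20 + 44 + 26 + 12 + 27 = 129.
Each receives 4.3 × 129 / 5 = 110.94 from the joint research fund.
Hiro keeps 45 − 12 = 33, so Hiro's payoff is 33 + 110.94 = 143.94.

143.94 million dollars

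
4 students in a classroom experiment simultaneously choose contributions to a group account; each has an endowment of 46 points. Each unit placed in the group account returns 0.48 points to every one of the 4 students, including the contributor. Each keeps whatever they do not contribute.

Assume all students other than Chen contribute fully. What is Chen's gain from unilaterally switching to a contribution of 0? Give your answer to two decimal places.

Switching from a contribution of 46 to 0 lets Chen keep an extra 46 points, but lowers the group account by 46, which costs Chen their own share of that drop: 0.48 × 46 = 22.08.
Net gain = 46 − 22.08 = 23.92. The private return per contributed unit (0.48) is below 1, so free-riding is indeed the best response regardless of what the others do.

23.92 points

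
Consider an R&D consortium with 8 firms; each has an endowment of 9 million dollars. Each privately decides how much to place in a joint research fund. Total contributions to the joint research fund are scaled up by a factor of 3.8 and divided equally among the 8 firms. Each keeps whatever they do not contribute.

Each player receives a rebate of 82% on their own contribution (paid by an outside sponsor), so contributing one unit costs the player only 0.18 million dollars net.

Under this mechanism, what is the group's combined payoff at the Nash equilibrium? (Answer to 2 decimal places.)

With the mechanism, a contributed unit returns (3.8/8) / 0.18 = 2.6389 per unit of net cost to the contributor — now above 1 — so contributing fully is weakly dominant for every player.
At the Nash equilibrium everyone contributes 9. Group total payoff = 8 × (9 × 0.82 + 3.8 × 9) = 332.64.

332.64 million dollars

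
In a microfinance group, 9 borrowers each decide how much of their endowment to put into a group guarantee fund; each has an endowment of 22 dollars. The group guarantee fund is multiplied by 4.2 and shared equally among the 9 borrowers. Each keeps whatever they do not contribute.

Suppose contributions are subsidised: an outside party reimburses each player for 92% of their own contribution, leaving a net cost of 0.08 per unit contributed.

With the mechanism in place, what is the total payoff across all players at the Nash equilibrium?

Under the mechanism each unit contributed yields (4.2/9) / 0.08 = 5.8333 back to its contributor per unit of net cost, which exceeds 1, making full contribution the dominant choice for everyone.
So the Nash equilibrium is full contribution by all 9; the group earns 9 × (22 × 0.92 + 4.2 × 22) = 1013.76.

1013.76 dollars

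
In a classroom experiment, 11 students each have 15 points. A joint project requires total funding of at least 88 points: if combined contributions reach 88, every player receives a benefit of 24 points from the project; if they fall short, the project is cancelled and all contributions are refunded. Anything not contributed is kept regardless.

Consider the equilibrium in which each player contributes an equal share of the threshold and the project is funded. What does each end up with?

31 points

Equal share of the threshold: 88/11 = 8.
At this profile no one gains by cutting their contribution: any cut drops the total below 88, the project is cancelled, contributions are refunded, and the deviator ends with 15, which is less than 15 − 8 + 24 = 31. Contributing more than 8 just wastes the excess. So contributing exactly 8 is a best response.
Each player's payoff: 15 − 8 + 24 = 31.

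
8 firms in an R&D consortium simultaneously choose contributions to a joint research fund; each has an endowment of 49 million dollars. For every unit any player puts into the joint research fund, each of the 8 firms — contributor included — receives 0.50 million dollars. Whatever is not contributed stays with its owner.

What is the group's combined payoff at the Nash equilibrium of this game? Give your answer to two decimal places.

The private return per contributed unit is 0.50 < 1, so contributing 0 is dominant for every player. At the Nash equilibrium everyone keeps their 49, and the group total is 8 × 49 = 392.

392.00 million dollars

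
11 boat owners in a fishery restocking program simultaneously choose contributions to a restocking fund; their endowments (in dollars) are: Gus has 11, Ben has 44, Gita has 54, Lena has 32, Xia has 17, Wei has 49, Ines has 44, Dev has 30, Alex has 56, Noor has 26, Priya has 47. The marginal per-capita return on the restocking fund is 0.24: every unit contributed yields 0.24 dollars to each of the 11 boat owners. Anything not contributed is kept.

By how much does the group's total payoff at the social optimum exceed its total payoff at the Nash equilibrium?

672.40 dollars

The private return per contributed unit is 0.24 < 1 for everyone, so the Nash equilibrium is zero contribution and the group total is Σ E_j = 11 + 44 + 54 + 32 + 17 + 49 + 44 + 30 + 56 + 26 + 47 = 410.
Each contributed unit returns 2.640 to the group, so the social optimum is full contribution by everyone: group total = 2.640 × 410 = 1082.40.
Efficiency loss = (2.640 − 1) × 410 = 672.40.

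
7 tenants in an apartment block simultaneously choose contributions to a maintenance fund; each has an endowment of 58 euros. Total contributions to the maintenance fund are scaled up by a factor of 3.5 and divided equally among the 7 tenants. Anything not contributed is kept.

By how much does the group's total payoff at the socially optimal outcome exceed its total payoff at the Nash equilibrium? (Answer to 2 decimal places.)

1015.00 euros

Each contributed unit returns 3.5/7 = 0.5000 to its contributor — below 1 — so contributing 0 is dominant for every player. At the Nash equilibrium everyone keeps their 58, and the group total is 7 × 58 = 406.
Each contributed unit returns 3.500 to the group as a whole (0.5000 to each of 7 players), which exceeds 1, so the social optimum is full contribution: group total = 3.500 × 406 = 1421.00.
Efficiency loss = 1421.00 − 406 = 1015.00.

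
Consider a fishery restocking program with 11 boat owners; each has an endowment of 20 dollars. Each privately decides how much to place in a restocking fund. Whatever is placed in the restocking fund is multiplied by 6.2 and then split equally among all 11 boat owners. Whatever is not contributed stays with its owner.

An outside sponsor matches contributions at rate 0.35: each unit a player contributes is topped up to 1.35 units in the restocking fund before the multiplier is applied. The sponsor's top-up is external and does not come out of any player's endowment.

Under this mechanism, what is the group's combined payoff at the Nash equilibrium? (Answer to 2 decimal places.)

With the mechanism, a contributed unit returns 6.2 × 1.35 / 11 = 0.7609 per unit of net cost — still below 1 — so contributing 0 remains dominant for every player.
Everyone keeps their endowment and the group total is 11 × 20 = 220.

220.00 dollars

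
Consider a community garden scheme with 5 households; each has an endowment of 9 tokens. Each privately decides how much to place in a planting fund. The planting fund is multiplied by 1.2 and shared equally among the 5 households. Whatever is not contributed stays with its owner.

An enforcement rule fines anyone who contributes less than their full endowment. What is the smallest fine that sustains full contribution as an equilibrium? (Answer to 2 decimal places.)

Given the others contribute fully, the best deviation is to contribute 0 (any partial contribution still incurs the fine and gives up units whose private return 0.2400 is below 1).
Deviating from 9 to 0 saves 9 tokens but forfeits the deviator's share of the drop in the planting fund: 1.2/5 × 9 = 2.16.
So the deviation gain is 9 − 2.16 = 6.84, and the fine must be at least 6.84 tokens to wipe it out.

6.84 tokens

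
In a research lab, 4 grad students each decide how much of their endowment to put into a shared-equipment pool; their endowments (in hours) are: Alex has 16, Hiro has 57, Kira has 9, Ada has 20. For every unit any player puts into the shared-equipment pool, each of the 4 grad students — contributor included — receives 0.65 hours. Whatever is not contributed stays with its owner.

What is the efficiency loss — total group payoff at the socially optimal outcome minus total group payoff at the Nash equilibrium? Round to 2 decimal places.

The private return per contributed unit is 0.65 < 1 for everyone, so the Nash equilibrium is zero contribution and the group total is Σ E_j = 16 + 57 + 9 + 20 = 102.
Each contributed unit returns 2.600 to the group, so the social optimum is full contribution by everyone: group total = 2.600 × 102 = 265.20.
Efficiency loss = (2.600 − 1) × 102 = 163.20.

163.20 hours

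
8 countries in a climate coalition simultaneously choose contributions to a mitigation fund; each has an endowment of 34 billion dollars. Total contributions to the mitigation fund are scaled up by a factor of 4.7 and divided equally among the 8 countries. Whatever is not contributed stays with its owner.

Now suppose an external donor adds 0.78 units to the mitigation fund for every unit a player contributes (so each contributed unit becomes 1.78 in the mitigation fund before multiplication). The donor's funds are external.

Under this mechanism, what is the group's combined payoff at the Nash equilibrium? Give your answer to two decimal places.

2275.55 billion dollars

With the mechanism, a contributed unit returns 4.7 × 1.78 / 8 = 1.0458 per unit of net cost to the contributor — now above 1 — so contributing fully is weakly dominant for every player.
At the Nash equilibrium everyone contributes 34. Group total payoff = 4.7 × 1.78 × 272 = 2275.55.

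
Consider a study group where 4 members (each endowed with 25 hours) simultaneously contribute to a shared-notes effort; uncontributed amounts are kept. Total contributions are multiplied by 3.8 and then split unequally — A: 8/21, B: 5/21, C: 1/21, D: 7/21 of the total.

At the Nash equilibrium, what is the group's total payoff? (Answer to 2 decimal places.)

240.00 hours

Player j's private return per contributed unit is 3.8 × (j's share). Contributing is weakly dominant for j when that share is at least 1/3.8 = 0.2632, and contributing 0 is dominant otherwise.
A and D clear that bar, contributing 25 each; the remaining 2 contribute 0. Total contributed: 50.
The shared-notes effort pays out 3.8 × 50 = 190.00 in total (split across the unequal shares, but the aggregate is all that matters for the group sum).
The 2 free-riders keep 25 each, adding 50. Group total = 50 + 190.00 = 240.00.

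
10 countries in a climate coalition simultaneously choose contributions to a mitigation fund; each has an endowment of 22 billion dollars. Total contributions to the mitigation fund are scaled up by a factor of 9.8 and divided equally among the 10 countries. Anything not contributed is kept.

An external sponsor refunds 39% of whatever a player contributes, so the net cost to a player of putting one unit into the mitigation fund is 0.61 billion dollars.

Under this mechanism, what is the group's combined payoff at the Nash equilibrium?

With the mechanism, a contributed unit returns (9.8/10) / 0.61 = 1.6066 per unit of net cost to the contributor — now above 1 — so contributing fully is weakly dominant for every player.
So the Nash equilibrium is full contribution by all 10; the group earns 10 × (22 × 0.39 + 9.8 × 22) = 2241.80.

2241.80 billion dollars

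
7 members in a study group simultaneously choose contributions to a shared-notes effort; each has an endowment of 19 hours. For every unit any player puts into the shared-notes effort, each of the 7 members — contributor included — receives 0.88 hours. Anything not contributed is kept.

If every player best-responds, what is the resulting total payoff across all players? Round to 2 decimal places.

133.00 hours

The private return per contributed unit is 0.88 < 1, so contributing 0 is dominant for every player. At the Nash equilibrium everyone keeps their 19, and the group total is 7 × 19 = 133.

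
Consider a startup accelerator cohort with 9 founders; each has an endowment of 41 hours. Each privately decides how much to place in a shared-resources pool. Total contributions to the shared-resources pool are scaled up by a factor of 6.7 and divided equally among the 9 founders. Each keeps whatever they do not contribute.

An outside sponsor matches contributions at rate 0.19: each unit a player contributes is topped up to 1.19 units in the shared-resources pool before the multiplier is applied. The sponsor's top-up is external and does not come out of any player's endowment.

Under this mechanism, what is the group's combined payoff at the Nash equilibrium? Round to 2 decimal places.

With the mechanism, a contributed unit returns 6.7 × 1.19 / 9 = 0.8859 per unit of net cost — still below 1 — so contributing 0 remains dominant for every player.
Everyone keeps their endowment and the group total is 9 × 41 = 369.

369.00 hours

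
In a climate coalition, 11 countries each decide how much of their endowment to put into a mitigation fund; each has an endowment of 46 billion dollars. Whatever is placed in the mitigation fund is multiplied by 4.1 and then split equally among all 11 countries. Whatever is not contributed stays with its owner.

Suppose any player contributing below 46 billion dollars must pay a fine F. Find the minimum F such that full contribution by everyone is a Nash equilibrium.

Given the others contribute fully, the best deviation is to contribute 0 (any partial contribution still incurs the fine and gives up units whose private return 0.3727 is below 1).
Deviating from 46 to 0 saves 46 billion dollars but forfeits the deviator's share of the drop in the mitigation fund: 4.1/11 × 46 = 17.15.
So the deviation gain is 46 − 17.15 = 28.85, and the fine must be at least 28.85 billion dollars to wipe it out.

28.85 billion dollars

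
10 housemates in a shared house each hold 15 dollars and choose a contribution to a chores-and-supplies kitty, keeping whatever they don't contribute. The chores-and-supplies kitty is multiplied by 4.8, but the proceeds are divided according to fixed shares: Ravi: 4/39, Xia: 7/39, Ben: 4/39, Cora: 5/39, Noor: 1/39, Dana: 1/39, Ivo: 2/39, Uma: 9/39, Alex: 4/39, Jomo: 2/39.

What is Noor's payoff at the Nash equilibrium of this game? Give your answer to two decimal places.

Each unit j contributes comes back to j as 4.8 × (j's share), so j prefers to contribute only if that share exceeds 1/4.8 = 0.2083; otherwise keeping the unit dominates.
Uma alone (share 9/39) is above the threshold, contributing 15; the remaining 9 contribute 0. Total contributed: 15.
Noor keeps 15 and receives 4.8 × 15 × 1/39 = 1.85 from the chores-and-supplies kitty, for a payoff of 16.85.

16.85 dollars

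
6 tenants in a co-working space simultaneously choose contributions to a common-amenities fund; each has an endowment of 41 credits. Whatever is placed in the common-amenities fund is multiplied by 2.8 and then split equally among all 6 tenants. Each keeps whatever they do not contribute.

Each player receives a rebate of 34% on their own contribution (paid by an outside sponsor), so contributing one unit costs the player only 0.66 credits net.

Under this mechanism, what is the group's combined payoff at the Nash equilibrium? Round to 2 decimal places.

The effective private return is (2.8/6) / 0.66 = 0.7071, which is still under 1, so the mechanism doesn't change anyone's dominant strategy: zero contribution.
At the Nash equilibrium no one contributes; group total payoff = 6 × 41 = 246.

246.00 credits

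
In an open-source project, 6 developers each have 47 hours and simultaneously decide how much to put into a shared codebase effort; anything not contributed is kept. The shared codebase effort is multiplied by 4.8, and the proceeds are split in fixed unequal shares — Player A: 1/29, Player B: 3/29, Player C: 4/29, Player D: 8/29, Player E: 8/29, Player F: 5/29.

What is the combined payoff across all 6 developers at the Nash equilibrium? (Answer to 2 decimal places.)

For player j, contributing a unit is worthwhile iff 4.8 × (j's share) ≥ 1, i.e. iff j's share is at least 0.2083.
Player D and Player E clear that bar, contributing 47 each; the remaining 4 contribute 0. Total contributed: 94.
The shared codebase effort pays out 4.8 × 94 = 451.20 in total (split across the unequal shares, but the aggregate is all that matters for the group sum).
The 4 free-riders keep 47 each, adding 188. Group total = 188 + 451.20 = 639.20.

639.20 hours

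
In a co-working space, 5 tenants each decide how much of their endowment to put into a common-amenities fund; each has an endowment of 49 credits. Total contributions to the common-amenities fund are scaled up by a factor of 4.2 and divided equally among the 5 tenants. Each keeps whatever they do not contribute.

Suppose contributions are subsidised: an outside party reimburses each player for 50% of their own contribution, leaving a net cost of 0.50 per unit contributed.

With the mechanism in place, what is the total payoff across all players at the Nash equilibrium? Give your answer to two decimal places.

1151.50 credits

With the mechanism, a contributed unit returns (4.2/5) / 0.50 = 1.6800 per unit of net cost to the contributor — now above 1 — so contributing fully is weakly dominant for every player.
So the Nash equilibrium is full contribution by all 5; the group earns 5 × (49 × 0.50 + 4.2 × 49) = 1151.50.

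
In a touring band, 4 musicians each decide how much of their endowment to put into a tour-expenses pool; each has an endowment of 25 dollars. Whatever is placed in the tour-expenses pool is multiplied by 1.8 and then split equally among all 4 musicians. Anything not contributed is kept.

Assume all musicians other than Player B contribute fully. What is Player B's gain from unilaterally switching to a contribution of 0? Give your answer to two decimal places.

Switching from a contribution of 25 to 0 lets Player B keep an extra 25 dollars, but lowers the tour-expenses pool by 25, which costs Player B their own share of that drop: 1.8/4 × 25 = 11.25.
Net gain = 25 − 11.25 = 13.75. The private return per contributed unit (0.4500) is below 1, so free-riding is indeed the best response regardless of what the others do.

13.75 dollars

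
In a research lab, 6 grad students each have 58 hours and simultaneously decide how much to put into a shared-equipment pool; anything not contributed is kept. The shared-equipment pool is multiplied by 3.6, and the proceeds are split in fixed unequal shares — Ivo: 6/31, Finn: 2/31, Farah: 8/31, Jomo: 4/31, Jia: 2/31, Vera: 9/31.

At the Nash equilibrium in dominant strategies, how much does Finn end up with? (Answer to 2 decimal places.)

For player j, contributing a unit is worthwhile iff 3.6 × (j's share) ≥ 1, i.e. iff j's share is at least 0.2778.
Vera alone (share 9/31) is above the threshold, contributing 58; the remaining 5 contribute 0. Total contributed: 58.
Finn keeps 58 and receives 3.6 × 58 × 2/31 = 13.47 from the shared-equipment pool, for a payoff of 71.47.

71.47 hours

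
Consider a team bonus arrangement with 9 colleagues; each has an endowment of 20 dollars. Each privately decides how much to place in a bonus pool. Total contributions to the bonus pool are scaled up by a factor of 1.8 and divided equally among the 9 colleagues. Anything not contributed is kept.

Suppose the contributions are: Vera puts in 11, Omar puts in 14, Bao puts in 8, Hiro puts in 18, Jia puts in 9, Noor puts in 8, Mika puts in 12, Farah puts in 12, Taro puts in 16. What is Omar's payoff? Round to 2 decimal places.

27.60 dollars

Total contributed: 11 + 14 + 8 + 18 + 9 + 8 + 12 + 12 + 16 = 108.
Each receives 1.8 × 108 / 9 = 21.60 from the bonus pool.
Omar keeps 20 − 14 = 6, so Omar's payoff is 6 + 21.60 = 27.60.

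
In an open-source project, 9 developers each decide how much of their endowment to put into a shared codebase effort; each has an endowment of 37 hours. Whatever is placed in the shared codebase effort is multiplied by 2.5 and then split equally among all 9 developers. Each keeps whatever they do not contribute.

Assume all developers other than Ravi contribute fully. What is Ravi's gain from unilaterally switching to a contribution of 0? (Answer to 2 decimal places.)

Switching from a contribution of 37 to 0 lets Ravi keep an extra 37 hours, but lowers the shared codebase effort by 37, which costs Ravi their own share of that drop: 2.5/9 × 37 = 10.28.
Net gain = 37 − 10.28 = 26.72. The private return per contributed unit (0.2778) is below 1, so free-riding is indeed the best response regardless of what the others do.

26.72 hours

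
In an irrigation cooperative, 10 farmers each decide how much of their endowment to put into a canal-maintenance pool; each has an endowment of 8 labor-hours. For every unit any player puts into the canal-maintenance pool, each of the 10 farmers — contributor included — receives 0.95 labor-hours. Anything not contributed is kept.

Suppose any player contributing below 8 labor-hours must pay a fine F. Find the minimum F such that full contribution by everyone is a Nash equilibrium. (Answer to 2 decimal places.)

0.40 labor-hours

Given the others contribute fully, the best deviation is to contribute 0 (any partial contribution still incurs the fine and gives up units whose private return 0.95 is below 1).
Deviating from 8 to 0 saves 8 labor-hours but forfeits the deviator's share of the drop in the canal-maintenance pool: 0.95 × 8 = 7.60.
So the deviation gain is 8 − 7.60 = 0.40, and the fine must be at least 0.40 labor-hours to wipe it out.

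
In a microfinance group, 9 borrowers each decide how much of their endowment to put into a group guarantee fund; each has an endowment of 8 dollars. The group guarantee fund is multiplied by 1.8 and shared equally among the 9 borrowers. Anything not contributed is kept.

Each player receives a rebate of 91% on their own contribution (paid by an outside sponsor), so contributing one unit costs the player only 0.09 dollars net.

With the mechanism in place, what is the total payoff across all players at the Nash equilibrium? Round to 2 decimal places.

The effective private return per unit is now (1.8/9) / 0.09 = 2.2222 > 1, so every player's dominant strategy flips to full contribution.
So the Nash equilibrium is full contribution by all 9; the group earns 9 × (8 × 0.91 + 1.8 × 8) = 195.12.

195.12 dollars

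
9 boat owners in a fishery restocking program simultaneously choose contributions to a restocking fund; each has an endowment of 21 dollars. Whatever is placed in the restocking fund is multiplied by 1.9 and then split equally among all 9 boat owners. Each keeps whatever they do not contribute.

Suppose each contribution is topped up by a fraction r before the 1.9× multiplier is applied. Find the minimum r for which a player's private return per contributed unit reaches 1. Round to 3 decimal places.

With matching at rate r, one contributed unit becomes (1 + r) in the restocking fund and returns 1.9 × (1 + r) / 9 to the contributor.
Setting this equal to 1: 1 + r = 9/1.9 = 4.7368.
So the minimum matching rate is r = 4.7368 − 1 = 3.737.

3.737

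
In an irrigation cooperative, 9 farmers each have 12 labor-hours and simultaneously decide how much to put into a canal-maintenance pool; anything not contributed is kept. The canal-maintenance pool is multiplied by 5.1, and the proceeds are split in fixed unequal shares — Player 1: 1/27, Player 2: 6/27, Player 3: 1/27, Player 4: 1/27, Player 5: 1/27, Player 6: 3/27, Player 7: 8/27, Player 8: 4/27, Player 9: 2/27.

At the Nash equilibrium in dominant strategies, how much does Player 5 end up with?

A player with share s gets back 5.1·s per unit contributed, so full contribution is dominant for anyone with s > 1/5.1 = 0.1961 and zero contribution is dominant for anyone below.
Player 2 and Player 7 are above the threshold, contributing 12 each; the remaining 7 contribute 0. Total contributed: 24.
Player 5 keeps 12 and receives 5.1 × 24 × 1/27 = 4.53 from the canal-maintenance pool, for a payoff of 16.53.

16.53 labor-hours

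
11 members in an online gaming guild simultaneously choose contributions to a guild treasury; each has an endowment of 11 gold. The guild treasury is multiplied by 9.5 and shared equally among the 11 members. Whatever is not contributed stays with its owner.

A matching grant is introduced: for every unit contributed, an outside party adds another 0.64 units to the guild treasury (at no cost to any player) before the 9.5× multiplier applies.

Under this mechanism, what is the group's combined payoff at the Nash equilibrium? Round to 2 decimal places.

1885.18 gold

Under the mechanism each unit contributed yields 9.5 × 1.64 / 11 = 1.4164 back to its contributor per unit of net cost, which exceeds 1, making full contribution the dominant choice for everyone.
At the Nash equilibrium everyone contributes 11. Group total payoff = 9.5 × 1.64 × 121 = 1885.18.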